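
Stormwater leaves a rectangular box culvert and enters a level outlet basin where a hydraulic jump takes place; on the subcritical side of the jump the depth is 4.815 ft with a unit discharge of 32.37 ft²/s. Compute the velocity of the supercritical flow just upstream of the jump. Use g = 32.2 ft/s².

V₁ = 16.29 ft/s

V₂ = q/y₂ = 32.37/4.815 = 6.723 ft/s; Fr₂ = V₂/√(g·y₂) = 0.5399.
Since the conjugate-depth ratio holds either way, y₁/y₂ = ½[√(1 + 8Fr₂²) − 1] = ½[√3.3320 − 1] = 0.4127.
y₁ = 0.4127 × 4.815 = 1.987 ft.
V₁ = q/y₁ = 32.37/1.987 = 16.29 ft/s.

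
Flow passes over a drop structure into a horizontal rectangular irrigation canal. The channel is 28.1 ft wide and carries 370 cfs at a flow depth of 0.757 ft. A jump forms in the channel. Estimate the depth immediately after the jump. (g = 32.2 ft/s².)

q = Q/b = 370/28.1 = 13.2 ft²/s; V₁ = q/y₁ = 17.4 ft/s. Fr₁ = V₁/√(g·y₁) = 3.52.
From the momentum equation for a rectangular channel, y₂/y₁ = ½[√(1 + 8Fr₁²) − 1] = ½[√100.3 − 1] = 4.51.
y₂ = 4.51 × 0.757 = 3.41 ft.

y₂ = 3.41 ft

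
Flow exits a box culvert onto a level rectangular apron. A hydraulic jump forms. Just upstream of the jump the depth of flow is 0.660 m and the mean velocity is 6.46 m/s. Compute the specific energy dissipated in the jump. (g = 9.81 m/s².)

ΔE = 0.507 m

Fr₁ = V₁/√(g·y₁) = 6.46/√(9.81×0.660) = 2.54.
Bélanger equation: y₂/y₁ = ½[√(1 + 8Fr₁²) − 1] = ½[√52.56 − 1] = 3.13.
y₂ = 3.13 × 0.660 = 2.06 m.
q = V₁·y₁ = 6.46 × 0.660 = 4.26 m²/s. V₂ = q/y₂ = 4.26/2.06 = 2.07 m/s. E₁ = y₁ + V₁²/2g = 2.79 m; E₂ = y₂ + V₂²/2g = 2.28 m. ΔE = E₁ − E₂ = 0.507 m.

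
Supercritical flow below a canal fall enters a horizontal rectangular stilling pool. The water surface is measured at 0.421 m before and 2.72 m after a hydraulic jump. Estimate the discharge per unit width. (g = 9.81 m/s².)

For a rectangular channel the momentum equation gives q² = ½·g·y₁·y₂·(y₁ + y₂) = ½×9.81×0.421×2.72×3.14 = 17.6.
q = √17.6 = 4.20 m²/s.

q = 4.20 m²/s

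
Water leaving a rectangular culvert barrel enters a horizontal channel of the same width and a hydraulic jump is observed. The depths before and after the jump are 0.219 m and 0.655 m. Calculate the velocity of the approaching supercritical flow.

V₁ = 3.58 m/s

For a rectangular channel the momentum equation gives q² = ½·g·y₁·y₂·(y₁ + y₂) = ½×9.81×0.219×0.655×0.874 = 0.615.
q = √0.615 = 0.784 m²/s.
V₁ = q/y₁ = 0.784/0.219 = 3.58 m/s.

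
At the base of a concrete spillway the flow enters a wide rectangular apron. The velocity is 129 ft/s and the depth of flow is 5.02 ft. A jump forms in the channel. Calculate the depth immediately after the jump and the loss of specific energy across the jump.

y₂ = 69.6 ft; ΔE = 193 ft

Fr₁ = V₁/√(g·y₁) = 129/√(32.2×5.02) = 10.1.
By Bélanger, y₂/y₁ = ½[√(1 + 8Fr₁²) − 1] = ½[√824.6 − 1] = 13.9.
y₂ = 13.9 × 5.02 = 69.6 ft.
Head loss: ΔE = (y₂ − y₁)³/(4y₁y₂) = (69.6 − 5.02)³/(4×5.02×69.6) = 268914/1397 = 193 ft.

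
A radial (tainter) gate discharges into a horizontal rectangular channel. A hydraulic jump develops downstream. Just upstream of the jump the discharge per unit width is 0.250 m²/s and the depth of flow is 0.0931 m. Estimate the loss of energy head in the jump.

V₁ = q/y₁ = 0.250/0.0931 = 2.69 m/s. Fr₁ = V₁/√(g·y₁) = 2.69/√(9.81×0.0931) = 2.81.
Conjugate-depth relation: y₂/y₁ = ½[√(1 + 8Fr₁²) − 1] = ½[√64.16 − 1] = 3.51.
y₂ = 3.51 × 0.0931 = 0.326 m.
Head loss: ΔE = (y₂ − y₁)³/(4y₁y₂) = (0.326 − 0.0931)³/(4×0.0931×0.326) = 0.0127/0.122 = 0.104 m.

ΔE = 0.104 m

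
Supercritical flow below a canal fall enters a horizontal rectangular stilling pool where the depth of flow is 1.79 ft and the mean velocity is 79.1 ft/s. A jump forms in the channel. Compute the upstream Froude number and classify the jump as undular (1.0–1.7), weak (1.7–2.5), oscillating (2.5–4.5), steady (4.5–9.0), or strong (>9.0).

Fr₁ = 10.4; strong jump

Fr₁ = V₁/√(g·y₁) = 79.1/√(32.2×1.79) = 10.4.
Fr₁ = 10.4 lies in the strong range.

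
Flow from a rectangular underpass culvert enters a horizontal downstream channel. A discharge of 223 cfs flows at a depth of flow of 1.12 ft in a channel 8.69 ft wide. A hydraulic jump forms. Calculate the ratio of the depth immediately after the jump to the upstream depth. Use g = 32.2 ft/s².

y₂/y₁ = 4.92

q = Q/b = 223/8.69 = 25.7 ft²/s; V₁ = q/y₁ = 22.9 ft/s. Fr₁ = V₁/√(g·y₁) = 3.82.
From the momentum equation for a rectangular channel, y₂/y₁ = ½[√(1 + 8Fr₁²) − 1] = ½[√117.5 − 1] = 4.92.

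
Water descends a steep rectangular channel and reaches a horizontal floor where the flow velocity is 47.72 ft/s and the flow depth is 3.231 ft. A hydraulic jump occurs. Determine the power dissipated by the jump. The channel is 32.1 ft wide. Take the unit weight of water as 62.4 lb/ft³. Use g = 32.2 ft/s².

Fr₁ = V₁/√(g·y₁) = 47.72/√(32.2×3.231) = 4.678.
Bélanger equation: y₂/y₁ = ½[√(1 + 8Fr₁²) − 1] = ½[√176.10 − 1] = 6.135.
y₂ = 6.135 × 3.231 = 19.82 ft.
q = V₁·y₁ = 47.72 × 3.231 = 154.2 ft²/s. V₂ = q/y₂ = 154.2/19.82 = 7.778 ft/s. E₁ = y₁ + V₁²/2g = 38.59 ft; E₂ = y₂ + V₂²/2g = 20.76 ft. ΔE = E₁ − E₂ = 17.83 ft.
Q = q·b = 154.2 × 32.1 = 4949 cfs. P = γ·Q·ΔE/550 = 62.4 × 4949 × 17.83 / 550 = 10011 hp.

P = 10011 hp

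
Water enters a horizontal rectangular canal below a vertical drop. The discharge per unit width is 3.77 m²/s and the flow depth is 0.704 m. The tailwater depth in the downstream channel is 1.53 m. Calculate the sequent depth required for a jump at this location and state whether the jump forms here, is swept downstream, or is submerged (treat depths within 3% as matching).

y₂ = 1.71 m; the jump is swept downstream

V₁ = q/y₁ = 3.77/0.704 = 5.36 m/s. Fr₁ = V₁/√(g·y₁) = 5.36/√(9.81×0.704) = 2.04.
By Bélanger, y₂/y₁ = ½[√(1 + 8Fr₁²) − 1] = ½[√34.22 − 1] = 2.42.
y₂ = 2.42 × 0.704 = 1.71 m.
Tailwater y_tw = 1.53 m: y_tw < y₂, so the jump is swept downstream.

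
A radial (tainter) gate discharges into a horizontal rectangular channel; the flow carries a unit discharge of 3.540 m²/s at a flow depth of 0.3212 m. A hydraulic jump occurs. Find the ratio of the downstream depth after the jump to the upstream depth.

V₁ = q/y₁ = 3.540/0.3212 = 11.02 m/s. Fr₁ = V₁/√(g·y₁) = 11.02/√(9.81×0.3212) = 6.209.
Sequent-depth ratio: y₂/y₁ = ½[√(1 + 8Fr₁²) − 1] = ½[√309.39 − 1] = 8.295.

y₂/y₁ = 8.295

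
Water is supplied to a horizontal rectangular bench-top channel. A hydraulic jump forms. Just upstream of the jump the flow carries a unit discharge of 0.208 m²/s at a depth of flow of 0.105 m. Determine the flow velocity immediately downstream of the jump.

V₁ = q/y₁ = 0.208/0.105 = 1.98 m/s. Fr₁ = V₁/√(g·y₁) = 1.98/√(9.81×0.105) = 1.95.
Bélanger equation: y₂/y₁ = ½[√(1 + 8Fr₁²) − 1] = ½[√31.48 − 1] = 2.31.
y₂ = 2.31 × 0.105 = 0.242 m.
V₂ = q/y₂ = 0.208/0.242 = 0.859 m/s.

V₂ = 0.859 m/s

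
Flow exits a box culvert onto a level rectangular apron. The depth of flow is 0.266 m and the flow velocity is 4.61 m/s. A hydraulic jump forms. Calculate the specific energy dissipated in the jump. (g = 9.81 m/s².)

ΔE = 0.315 m

Fr₁ = V₁/√(g·y₁) = 4.61/√(9.81×0.266) = 2.85.
Sequent-depth ratio: y₂/y₁ = ½[√(1 + 8Fr₁²) − 1] = ½[√66.15 − 1] = 3.57.
y₂ = 3.57 × 0.266 = 0.949 m.
q = V₁·y₁ = 4.61 × 0.266 = 1.23 m²/s. V₂ = q/y₂ = 1.23/0.949 = 1.29 m/s. E₁ = y₁ + V₁²/2g = 1.35 m; E₂ = y₂ + V₂²/2g = 1.03 m. ΔE = E₁ − E₂ = 0.315 m.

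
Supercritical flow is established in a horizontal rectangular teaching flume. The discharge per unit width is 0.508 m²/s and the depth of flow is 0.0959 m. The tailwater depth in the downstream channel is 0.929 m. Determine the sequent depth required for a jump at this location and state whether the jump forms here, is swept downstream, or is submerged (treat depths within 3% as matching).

V₁ = q/y₁ = 0.508/0.0959 = 5.30 m/s. Fr₁ = V₁/√(g·y₁) = 5.30/√(9.81×0.0959) = 5.46.
Bélanger equation: y₂/y₁ = ½[√(1 + 8Fr₁²) − 1] = ½[√239.6 − 1] = 7.24.
y₂ = 7.24 × 0.0959 = 0.694 m.
Tailwater y_tw = 0.929 m: y_tw > y₂, so the jump is submerged.

y₂ = 0.694 m; the jump is submerged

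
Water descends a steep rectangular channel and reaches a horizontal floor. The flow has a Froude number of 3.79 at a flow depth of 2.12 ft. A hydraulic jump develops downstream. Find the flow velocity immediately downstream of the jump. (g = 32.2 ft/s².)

V₂ = 6.41 ft/s

Fr₁ = 3.79 (given).
Conjugate-depth relation: y₂/y₁ = ½[√(1 + 8Fr₁²) − 1] = ½[√115.9 − 1] = 4.88.
y₂ = 4.88 × 2.12 = 10.4 ft.
V₁ = Fr₁·√(g·y₁) = 3.79×√(32.2×2.12) = 31.3 ft/s; q = V₁·y₁ = 66.4 ft²/s.
V₂ = q/y₂ = 66.4/10.4 = 6.41 ft/s.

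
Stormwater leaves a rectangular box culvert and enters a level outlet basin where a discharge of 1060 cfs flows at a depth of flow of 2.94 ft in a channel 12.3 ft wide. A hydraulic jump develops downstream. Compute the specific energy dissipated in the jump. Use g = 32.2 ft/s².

q = Q/b = 1060/12.3 = 86.2 ft²/s; V₁ = q/y₁ = 29.3 ft/s. Fr₁ = V₁/√(g·y₁) = 3.01.
From the momentum equation for a rectangular channel, y₂/y₁ = ½[√(1 + 8Fr₁²) − 1] = ½[√73.61 − 1] = 3.79.
y₂ = 3.79 × 2.94 = 11.1 ft.
Head loss: ΔE = (y₂ − y₁)³/(4y₁y₂) = (11.1 − 2.94)³/(4×2.94×11.1) = 552/131 = 4.21 ft.

ΔE = 4.21 ft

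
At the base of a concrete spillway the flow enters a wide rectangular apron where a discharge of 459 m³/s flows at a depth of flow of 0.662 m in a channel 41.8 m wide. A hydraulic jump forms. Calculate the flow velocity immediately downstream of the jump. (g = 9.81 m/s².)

V₂ = 1.90 m/s

q = Q/b = 459/41.8 = 11.0 m²/s; V₁ = q/y₁ = 16.6 m/s. Fr₁ = V₁/√(g·y₁) = 6.51.
From the momentum equation for a rectangular channel, y₂/y₁ = ½[√(1 + 8Fr₁²) − 1] = ½[√339.9 − 1] = 8.72.
y₂ = 8.72 × 0.662 = 5.77 m.
V₂ = q/y₂ = 11.0/5.77 = 1.90 m/s.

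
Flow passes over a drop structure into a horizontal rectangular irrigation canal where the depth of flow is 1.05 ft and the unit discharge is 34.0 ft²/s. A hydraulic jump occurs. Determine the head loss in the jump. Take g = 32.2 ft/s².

ΔE = 9.27 ft

V₁ = q/y₁ = 34.0/1.05 = 32.4 ft/s. Fr₁ = V₁/√(g·y₁) = 32.4/√(32.2×1.05) = 5.57.
Conjugate-depth relation: y₂/y₁ = ½[√(1 + 8Fr₁²) − 1] = ½[√249.1 − 1] = 7.39.
y₂ = 7.39 × 1.05 = 7.76 ft.
V₂ = q/y₂ = 34.0/7.76 = 4.38 ft/s. E₁ = y₁ + V₁²/2g = 17.3 ft; E₂ = y₂ + V₂²/2g = 8.06 ft. ΔE = E₁ − E₂ = 9.27 ft.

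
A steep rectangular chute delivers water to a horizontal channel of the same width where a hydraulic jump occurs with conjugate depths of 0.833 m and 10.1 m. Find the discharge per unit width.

For a rectangular channel the momentum equation gives q² = ½·g·y₁·y₂·(y₁ + y₂) = ½×9.81×0.833×10.1×10.9 = 451.
q = √451 = 21.2 m²/s.

q = 21.2 m²/s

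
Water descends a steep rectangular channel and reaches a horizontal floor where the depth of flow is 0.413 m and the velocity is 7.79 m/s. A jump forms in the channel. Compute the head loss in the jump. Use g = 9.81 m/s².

Fr₁ = V₁/√(g·y₁) = 7.79/√(9.81×0.413) = 3.87.
By Bélanger, y₂/y₁ = ½[√(1 + 8Fr₁²) − 1] = ½[√120.8 − 1] = 5.00.
y₂ = 5.00 × 0.413 = 2.06 m.
Head loss: ΔE = (y₂ − y₁)³/(4y₁y₂) = (2.06 − 0.413)³/(4×0.413×2.06) = 4.50/3.41 = 1.32 m.

ΔE = 1.32 m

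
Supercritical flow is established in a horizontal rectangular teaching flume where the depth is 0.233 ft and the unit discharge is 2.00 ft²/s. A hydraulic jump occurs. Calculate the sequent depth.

V₁ = q/y₁ = 2.00/0.233 = 8.58 ft/s. Fr₁ = V₁/√(g·y₁) = 8.58/√(32.2×0.233) = 3.13.
Sequent-depth ratio: y₂/y₁ = ½[√(1 + 8Fr₁²) − 1] = ½[√79.56 − 1] = 3.96.
y₂ = 3.96 × 0.233 = 0.923 ft.

y₂ = 0.923 ft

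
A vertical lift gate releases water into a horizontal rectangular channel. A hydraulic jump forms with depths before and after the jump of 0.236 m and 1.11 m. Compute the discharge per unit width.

For a rectangular channel the momentum equation gives q² = ½·g·y₁·y₂·(y₁ + y₂) = ½×9.81×0.236×1.11×1.35 = 1.73.
q = √1.73 = 1.32 m²/s.

q = 1.32 m²/s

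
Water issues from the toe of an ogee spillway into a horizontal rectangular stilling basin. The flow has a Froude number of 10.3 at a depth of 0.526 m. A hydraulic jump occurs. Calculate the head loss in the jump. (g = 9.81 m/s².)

ΔE = 20.9 m

Fr₁ = 10.3 (given).
Conjugate-depth relation: y₂/y₁ = ½[√(1 + 8Fr₁²) − 1] = ½[√849.7 − 1] = 14.1.
y₂ = 14.1 × 0.526 = 7.40 m.
Head loss: ΔE = (y₂ − y₁)³/(4y₁y₂) = (7.40 − 0.526)³/(4×0.526×7.40) = 325/15.6 = 20.9 m.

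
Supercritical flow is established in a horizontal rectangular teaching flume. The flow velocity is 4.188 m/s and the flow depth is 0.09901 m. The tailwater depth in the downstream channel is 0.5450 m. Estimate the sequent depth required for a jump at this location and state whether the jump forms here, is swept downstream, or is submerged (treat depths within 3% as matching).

y₂ = 0.5476 m; the jump forms here

Fr₁ = V₁/√(g·y₁) = 4.188/√(9.81×0.09901) = 4.249.
Conjugate-depth relation: y₂/y₁ = ½[√(1 + 8Fr₁²) − 1] = ½[√145.46 − 1] = 5.530.
y₂ = 5.530 × 0.09901 = 0.5476 m.
Tailwater y_tw = 0.5450 m: y_tw ≈ y₂, so the jump forms here.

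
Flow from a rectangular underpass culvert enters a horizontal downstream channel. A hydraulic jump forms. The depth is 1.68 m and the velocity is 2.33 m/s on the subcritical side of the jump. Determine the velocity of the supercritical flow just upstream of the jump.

Fr₂ = V₂/√(g·y₂) = 2.33/√(9.81×1.68) = 0.574.
Since the conjugate-depth ratio holds either way, y₁/y₂ = ½[√(1 + 8Fr₂²) − 1] = ½[√3.635 − 1] = 0.453.
y₁ = 0.453 × 1.68 = 0.762 m.
V₁ = q/y₁ = 3.91/0.762 = 5.14 m/s.

V₁ = 5.14 m/s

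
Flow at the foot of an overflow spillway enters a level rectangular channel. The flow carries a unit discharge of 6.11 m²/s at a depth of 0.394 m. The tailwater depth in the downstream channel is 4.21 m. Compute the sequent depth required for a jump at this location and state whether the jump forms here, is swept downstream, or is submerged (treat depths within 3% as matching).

y₂ = 4.20 m; the jump forms here

V₁ = q/y₁ = 6.11/0.394 = 15.5 m/s. Fr₁ = V₁/√(g·y₁) = 15.5/√(9.81×0.394) = 7.89.
Conjugate-depth relation: y₂/y₁ = ½[√(1 + 8Fr₁²) − 1] = ½[√498.8 − 1] = 10.7.
y₂ = 10.7 × 0.394 = 4.20 m.
Tailwater y_tw = 4.21 m: y_tw ≈ y₂, so the jump forms here.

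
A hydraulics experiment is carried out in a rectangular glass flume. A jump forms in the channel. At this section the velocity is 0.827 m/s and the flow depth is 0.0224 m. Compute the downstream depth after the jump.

Fr₁ = V₁/√(g·y₁) = 0.827/√(9.81×0.0224) = 1.76.
Bélanger equation: y₂/y₁ = ½[√(1 + 8Fr₁²) − 1] = ½[√25.90 − 1] = 2.04.
y₂ = 2.04 × 0.0224 = 0.0458 m.

y₂ = 0.0458 m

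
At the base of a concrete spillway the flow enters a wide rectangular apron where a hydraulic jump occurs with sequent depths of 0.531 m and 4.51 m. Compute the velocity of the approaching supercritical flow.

For a rectangular channel the momentum equation gives q² = ½·g·y₁·y₂·(y₁ + y₂) = ½×9.81×0.531×4.51×5.04 = 59.2.
q = √59.2 = 7.70 m²/s.
V₁ = q/y₁ = 7.70/0.531 = 14.5 m/s.

V₁ = 14.5 m/s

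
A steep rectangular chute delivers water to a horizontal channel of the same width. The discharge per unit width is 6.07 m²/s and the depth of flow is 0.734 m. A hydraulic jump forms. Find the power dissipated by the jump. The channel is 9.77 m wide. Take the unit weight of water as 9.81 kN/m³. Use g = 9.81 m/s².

V₁ = q/y₁ = 6.07/0.734 = 8.27 m/s. Fr₁ = V₁/√(g·y₁) = 8.27/√(9.81×0.734) = 3.08.
Sequent-depth ratio: y₂/y₁ = ½[√(1 + 8Fr₁²) − 1] = ½[√76.98 − 1] = 3.89.
y₂ = 3.89 × 0.734 = 2.85 m.
Head loss: ΔE = (y₂ − y₁)³/(4y₁y₂) = (2.85 − 0.734)³/(4×0.734×2.85) = 9.52/8.38 = 1.14 m.
Q = q·b = 6.07 × 9.77 = 59.3 m³/s. P = γ·Q·ΔE = 9.81 × 59.3 × 1.14 = 661 kW.

P = 661 kW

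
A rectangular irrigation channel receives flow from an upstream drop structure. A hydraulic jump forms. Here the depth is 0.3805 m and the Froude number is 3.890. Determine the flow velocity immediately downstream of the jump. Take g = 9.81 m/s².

Fr₁ = 3.890 (given).
From the momentum equation for a rectangular channel, y₂/y₁ = ½[√(1 + 8Fr₁²) − 1] = ½[√122.06 − 1] = 5.024.
y₂ = 5.024 × 0.3805 = 1.912 m.
V₁ = Fr₁·√(g·y₁) = 3.890×√(9.81×0.3805) = 7.516 m/s; q = V₁·y₁ = 2.860 m²/s.
V₂ = q/y₂ = 2.860/1.912 = 1.496 m/s.

V₂ = 1.496 m/s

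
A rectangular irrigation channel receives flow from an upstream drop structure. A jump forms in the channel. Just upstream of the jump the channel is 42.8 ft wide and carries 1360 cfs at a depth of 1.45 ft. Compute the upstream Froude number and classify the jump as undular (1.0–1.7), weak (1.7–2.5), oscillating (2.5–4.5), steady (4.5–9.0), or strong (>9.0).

q = Q/b = 1360/42.8 = 31.8 ft²/s; V₁ = q/y₁ = 21.9 ft/s. Fr₁ = V₁/√(g·y₁) = 3.21.
Fr₁ = 3.21 lies in the oscillating range.

Fr₁ = 3.21; oscillating jump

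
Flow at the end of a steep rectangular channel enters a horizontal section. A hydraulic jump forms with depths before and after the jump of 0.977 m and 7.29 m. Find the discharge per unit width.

q = 17.0 m²/s

For a rectangular channel the momentum equation gives q² = ½·g·y₁·y₂·(y₁ + y₂) = ½×9.81×0.977×7.29×8.27 = 289.
q = √289 = 17.0 m²/s.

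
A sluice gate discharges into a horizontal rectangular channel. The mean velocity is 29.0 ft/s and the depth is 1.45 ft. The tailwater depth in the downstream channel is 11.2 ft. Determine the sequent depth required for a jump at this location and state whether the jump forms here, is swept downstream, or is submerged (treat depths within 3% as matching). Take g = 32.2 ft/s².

Fr₁ = V₁/√(g·y₁) = 29.0/√(32.2×1.45) = 4.24.
Conjugate-depth relation: y₂/y₁ = ½[√(1 + 8Fr₁²) − 1] = ½[√145.1 − 1] = 5.52.
y₂ = 5.52 × 1.45 = 8.01 ft.
Tailwater y_tw = 11.2 ft: y_tw > y₂, so the jump is submerged.

y₂ = 8.01 ft; the jump is submerged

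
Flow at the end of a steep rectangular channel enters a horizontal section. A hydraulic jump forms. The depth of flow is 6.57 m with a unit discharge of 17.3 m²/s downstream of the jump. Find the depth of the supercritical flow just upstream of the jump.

V₂ = q/y₂ = 17.3/6.57 = 2.63 m/s; Fr₂ = V₂/√(g·y₂) = 0.328.
Since the conjugate-depth ratio holds either way, y₁/y₂ = ½[√(1 + 8Fr₂²) − 1] = ½[√1.861 − 1] = 0.182.
y₁ = 0.182 × 6.57 = 1.20 m.

y₁ = 1.20 m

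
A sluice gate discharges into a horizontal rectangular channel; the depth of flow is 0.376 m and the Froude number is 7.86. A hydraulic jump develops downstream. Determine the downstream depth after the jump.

y₂ = 4.00 m

Fr₁ = 7.86 (given).
Bélanger equation: y₂/y₁ = ½[√(1 + 8Fr₁²) − 1] = ½[√495.2 − 1] = 10.6.
y₂ = 10.6 × 0.376 = 4.00 m.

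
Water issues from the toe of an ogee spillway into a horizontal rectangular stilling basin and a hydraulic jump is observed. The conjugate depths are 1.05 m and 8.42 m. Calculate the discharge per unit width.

q = 20.3 m²/s

For a rectangular channel the momentum equation gives q² = ½·g·y₁·y₂·(y₁ + y₂) = ½×9.81×1.05×8.42×9.47 = 411.
q = √411 = 20.3 m²/s.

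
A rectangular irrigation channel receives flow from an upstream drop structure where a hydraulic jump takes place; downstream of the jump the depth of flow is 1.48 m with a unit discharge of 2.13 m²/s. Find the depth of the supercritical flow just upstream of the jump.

V₂ = q/y₂ = 2.13/1.48 = 1.44 m/s; Fr₂ = V₂/√(g·y₂) = 0.378.
The Bélanger relation is symmetric: y₁/y₂ = ½[√(1 + 8Fr₂²) − 1] = ½[√2.141 − 1] = 0.232.
y₁ = 0.232 × 1.48 = 0.343 m.

y₁ = 0.343 m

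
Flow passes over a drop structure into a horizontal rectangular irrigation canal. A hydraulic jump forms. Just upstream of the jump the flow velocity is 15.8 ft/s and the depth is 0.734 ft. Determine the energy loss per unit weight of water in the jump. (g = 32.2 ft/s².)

Fr₁ = V₁/√(g·y₁) = 15.8/√(32.2×0.734) = 3.25.
Conjugate-depth relation: y₂/y₁ = ½[√(1 + 8Fr₁²) − 1] = ½[√85.50 − 1] = 4.12.
y₂ = 4.12 × 0.734 = 3.03 ft.
q = V₁·y₁ = 15.8 × 0.734 = 11.6 ft²/s. V₂ = q/y₂ = 11.6/3.03 = 3.83 ft/s. E₁ = y₁ + V₁²/2g = 4.61 ft; E₂ = y₂ + V₂²/2g = 3.25 ft. ΔE = E₁ − E₂ = 1.36 ft.

ΔE = 1.36 ft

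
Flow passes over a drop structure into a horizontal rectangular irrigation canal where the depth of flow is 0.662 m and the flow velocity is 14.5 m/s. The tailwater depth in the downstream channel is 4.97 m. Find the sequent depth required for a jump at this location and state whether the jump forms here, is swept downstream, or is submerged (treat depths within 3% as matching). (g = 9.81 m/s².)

Fr₁ = V₁/√(g·y₁) = 14.5/√(9.81×0.662) = 5.69.
By Bélanger, y₂/y₁ = ½[√(1 + 8Fr₁²) − 1] = ½[√260.0 − 1] = 7.56.
y₂ = 7.56 × 0.662 = 5.01 m.
Tailwater y_tw = 4.97 m: y_tw ≈ y₂, so the jump forms here.

y₂ = 5.01 m; the jump forms here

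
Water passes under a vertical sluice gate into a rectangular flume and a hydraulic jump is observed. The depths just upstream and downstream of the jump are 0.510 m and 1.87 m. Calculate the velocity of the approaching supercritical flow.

V₁ = 6.54 m/s

For a rectangular channel the momentum equation gives q² = ½·g·y₁·y₂·(y₁ + y₂) = ½×9.81×0.510×1.87×2.38 = 11.1.
q = √11.1 = 3.34 m²/s.
V₁ = q/y₁ = 3.34/0.510 = 6.54 m/s.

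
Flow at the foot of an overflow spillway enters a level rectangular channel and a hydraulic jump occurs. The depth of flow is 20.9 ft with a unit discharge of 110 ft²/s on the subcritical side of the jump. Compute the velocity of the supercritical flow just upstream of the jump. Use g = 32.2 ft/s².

V₁ = 68.8 ft/s

V₂ = q/y₂ = 110/20.9 = 5.26 ft/s; Fr₂ = V₂/√(g·y₂) = 0.203.
From the momentum equation (using Fr₂), y₁/y₂ = ½[√(1 + 8Fr₂²) − 1] = ½[√1.329 − 1] = 0.0765.
y₁ = 0.0765 × 20.9 = 1.60 ft.
V₁ = q/y₁ = 110/1.60 = 68.8 ft/s.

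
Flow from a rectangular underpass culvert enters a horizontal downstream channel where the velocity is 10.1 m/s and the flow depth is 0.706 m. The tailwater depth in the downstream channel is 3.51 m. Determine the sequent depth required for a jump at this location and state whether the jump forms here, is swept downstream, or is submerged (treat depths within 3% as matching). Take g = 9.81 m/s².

Fr₁ = V₁/√(g·y₁) = 10.1/√(9.81×0.706) = 3.84.
By Bélanger, y₂/y₁ = ½[√(1 + 8Fr₁²) − 1] = ½[√118.8 − 1] = 4.95.
y₂ = 4.95 × 0.706 = 3.50 m.
Tailwater y_tw = 3.51 m: y_tw ≈ y₂, so the jump forms here.

y₂ = 3.50 m; the jump forms here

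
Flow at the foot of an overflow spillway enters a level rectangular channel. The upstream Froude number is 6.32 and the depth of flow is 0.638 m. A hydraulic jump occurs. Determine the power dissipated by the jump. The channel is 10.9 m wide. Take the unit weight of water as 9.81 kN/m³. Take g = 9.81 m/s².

Fr₁ = 6.32 (given).
Conjugate-depth relation: y₂/y₁ = ½[√(1 + 8Fr₁²) − 1] = ½[√320.5 − 1] = 8.45.
y₂ = 8.45 × 0.638 = 5.39 m.
Head loss: ΔE = (y₂ − y₁)³/(4y₁y₂) = (5.39 − 0.638)³/(4×0.638×5.39) = 107/13.8 = 7.81 m.
V₁ = Fr₁·√(g·y₁) = 6.32×√(9.81×0.638) = 15.8 m/s; q = V₁·y₁ = 10.1 m²/s. Q = q·b = 10.1 × 10.9 = 110 m³/s. P = γ·Q·ΔE = 9.81 × 110 × 7.81 = 8423 kW.

P = 8423 kW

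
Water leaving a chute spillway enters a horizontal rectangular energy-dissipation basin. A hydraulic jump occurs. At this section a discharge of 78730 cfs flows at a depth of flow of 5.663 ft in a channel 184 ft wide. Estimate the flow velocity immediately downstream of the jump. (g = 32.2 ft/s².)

q = Q/b = 78730/184 = 427.9 ft²/s; V₁ = q/y₁ = 75.56 ft/s. Fr₁ = V₁/√(g·y₁) = 5.595.
From the momentum equation for a rectangular channel, y₂/y₁ = ½[√(1 + 8Fr₁²) − 1] = ½[√251.46 − 1] = 7.429.
y₂ = 7.429 × 5.663 = 42.07 ft.
V₂ = q/y₂ = 427.9/42.07 = 10.17 ft/s.

V₂ = 10.17 ft/s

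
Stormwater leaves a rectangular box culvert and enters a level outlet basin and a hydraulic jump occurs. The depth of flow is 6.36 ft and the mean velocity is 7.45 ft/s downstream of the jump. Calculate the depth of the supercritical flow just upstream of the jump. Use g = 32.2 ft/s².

Fr₂ = V₂/√(g·y₂) = 7.45/√(32.2×6.36) = 0.521.
From the momentum equation (using Fr₂), y₁/y₂ = ½[√(1 + 8Fr₂²) − 1] = ½[√3.168 − 1] = 0.390.
y₁ = 0.390 × 6.36 = 2.48 ft.

y₁ = 2.48 ft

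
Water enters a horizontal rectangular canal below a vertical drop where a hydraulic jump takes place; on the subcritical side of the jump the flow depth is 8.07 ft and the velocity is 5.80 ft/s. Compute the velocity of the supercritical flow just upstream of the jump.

Fr₂ = V₂/√(g·y₂) = 5.80/√(32.2×8.07) = 0.360.
Since the conjugate-depth ratio holds either way, y₁/y₂ = ½[√(1 + 8Fr₂²) − 1] = ½[√2.036 − 1] = 0.213.
y₁ = 0.213 × 8.07 = 1.72 ft.
V₁ = q/y₁ = 46.8/1.72 = 27.2 ft/s.

V₁ = 27.2 ft/s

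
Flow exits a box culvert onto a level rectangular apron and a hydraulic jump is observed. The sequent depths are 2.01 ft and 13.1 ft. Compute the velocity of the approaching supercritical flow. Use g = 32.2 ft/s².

V₁ = 39.8 ft/s

For a rectangular channel the momentum equation gives q² = ½·g·y₁·y₂·(y₁ + y₂) = ½×32.2×2.01×13.1×15.1 = 6406.
q = √6406 = 80.0 ft²/s.
V₁ = q/y₁ = 80.0/2.01 = 39.8 ft/s.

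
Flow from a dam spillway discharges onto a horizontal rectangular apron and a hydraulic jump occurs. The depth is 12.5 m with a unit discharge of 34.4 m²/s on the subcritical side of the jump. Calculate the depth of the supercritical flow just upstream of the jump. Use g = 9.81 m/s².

V₂ = q/y₂ = 34.4/12.5 = 2.75 m/s; Fr₂ = V₂/√(g·y₂) = 0.249.
Since the conjugate-depth ratio holds either way, y₁/y₂ = ½[√(1 + 8Fr₂²) − 1] = ½[√1.494 − 1] = 0.111.
y₁ = 0.111 × 12.5 = 1.39 m.

y₁ = 1.39 m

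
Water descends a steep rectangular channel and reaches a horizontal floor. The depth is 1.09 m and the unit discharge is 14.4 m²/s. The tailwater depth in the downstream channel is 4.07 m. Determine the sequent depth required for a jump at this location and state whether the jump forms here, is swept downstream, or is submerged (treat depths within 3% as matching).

y₂ = 5.71 m; the jump is swept downstream

V₁ = q/y₁ = 14.4/1.09 = 13.2 m/s. Fr₁ = V₁/√(g·y₁) = 13.2/√(9.81×1.09) = 4.04.
Bélanger equation: y₂/y₁ = ½[√(1 + 8Fr₁²) − 1] = ½[√131.6 − 1] = 5.24.
y₂ = 5.24 × 1.09 = 5.71 m.
Tailwater y_tw = 4.07 m: y_tw < y₂, so the jump is swept downstream.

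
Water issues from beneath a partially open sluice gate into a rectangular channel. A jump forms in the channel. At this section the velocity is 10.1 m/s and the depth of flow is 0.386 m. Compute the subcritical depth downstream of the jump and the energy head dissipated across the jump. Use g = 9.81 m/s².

Fr₁ = V₁/√(g·y₁) = 10.1/√(9.81×0.386) = 5.19.
By Bélanger, y₂/y₁ = ½[√(1 + 8Fr₁²) − 1] = ½[√216.5 − 1] = 6.86.
y₂ = 6.86 × 0.386 = 2.65 m.
q = V₁·y₁ = 10.1 × 0.386 = 3.90 m²/s. V₂ = q/y₂ = 3.90/2.65 = 1.47 m/s. E₁ = y₁ + V₁²/2g = 5.59 m; E₂ = y₂ + V₂²/2g = 2.76 m. ΔE = E₁ − E₂ = 2.83 m.

y₂ = 2.65 m; ΔE = 2.83 m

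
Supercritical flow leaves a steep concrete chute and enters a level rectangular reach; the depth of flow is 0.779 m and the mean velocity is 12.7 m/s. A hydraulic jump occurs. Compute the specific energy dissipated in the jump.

ΔE = 4.09 m

Fr₁ = V₁/√(g·y₁) = 12.7/√(9.81×0.779) = 4.59.
Bélanger equation: y₂/y₁ = ½[√(1 + 8Fr₁²) − 1] = ½[√169.8 − 1] = 6.02.
y₂ = 6.02 × 0.779 = 4.69 m.
Head loss: ΔE = (y₂ − y₁)³/(4y₁y₂) = (4.69 − 0.779)³/(4×0.779×4.69) = 59.7/14.6 = 4.09 m.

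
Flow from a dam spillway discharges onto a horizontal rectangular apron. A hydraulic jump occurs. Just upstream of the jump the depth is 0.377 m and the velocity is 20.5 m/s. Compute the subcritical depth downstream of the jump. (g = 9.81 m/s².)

Fr₁ = V₁/√(g·y₁) = 20.5/√(9.81×0.377) = 10.7.
From the momentum equation for a rectangular channel, y₂/y₁ = ½[√(1 + 8Fr₁²) − 1] = ½[√910.0 − 1] = 14.6.
y₂ = 14.6 × 0.377 = 5.50 m.

y₂ = 5.50 m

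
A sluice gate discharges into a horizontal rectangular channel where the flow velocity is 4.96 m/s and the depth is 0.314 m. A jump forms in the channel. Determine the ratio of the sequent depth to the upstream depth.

Fr₁ = V₁/√(g·y₁) = 4.96/√(9.81×0.314) = 2.83.
Conjugate-depth relation: y₂/y₁ = ½[√(1 + 8Fr₁²) − 1] = ½[√64.89 − 1] = 3.53.

y₂/y₁ = 3.53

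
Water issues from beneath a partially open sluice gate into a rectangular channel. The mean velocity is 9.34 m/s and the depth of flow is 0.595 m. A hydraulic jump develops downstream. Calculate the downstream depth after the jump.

y₂ = 2.97 m

Fr₁ = V₁/√(g·y₁) = 9.34/√(9.81×0.595) = 3.87.
By Bélanger, y₂/y₁ = ½[√(1 + 8Fr₁²) − 1] = ½[√120.6 − 1] = 4.99.
y₂ = 4.99 × 0.595 = 2.97 m.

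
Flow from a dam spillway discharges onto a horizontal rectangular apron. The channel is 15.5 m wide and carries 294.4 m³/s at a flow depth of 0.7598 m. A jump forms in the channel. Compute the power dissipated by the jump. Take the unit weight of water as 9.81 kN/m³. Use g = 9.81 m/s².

q = Q/b = 294.4/15.5 = 18.99 m²/s; V₁ = q/y₁ = 25.00 m/s. Fr₁ = V₁/√(g·y₁) = 9.156.
From the momentum equation for a rectangular channel, y₂/y₁ = ½[√(1 + 8Fr₁²) − 1] = ½[√671.71 − 1] = 12.46.
y₂ = 12.46 × 0.7598 = 9.466 m.
V₂ = q/y₂ = 18.99/9.466 = 2.006 m/s. E₁ = y₁ + V₁²/2g = 32.61 m; E₂ = y₂ + V₂²/2g = 9.671 m. ΔE = E₁ − E₂ = 22.94 m.
P = γ·Q·ΔE = 9.81 × 294.4 × 22.94 = 66249 kW.

P = 66249 kW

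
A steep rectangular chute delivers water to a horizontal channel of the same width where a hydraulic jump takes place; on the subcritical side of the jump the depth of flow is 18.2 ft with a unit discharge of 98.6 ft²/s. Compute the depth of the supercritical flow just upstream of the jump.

y₁ = 1.67 ft

V₂ = q/y₂ = 98.6/18.2 = 5.42 ft/s; Fr₂ = V₂/√(g·y₂) = 0.224.
Applying the sequent-depth relation in reverse, y₁/y₂ = ½[√(1 + 8Fr₂²) − 1] = ½[√1.401 − 1] = 0.0917.
y₁ = 0.0917 × 18.2 = 1.67 ft.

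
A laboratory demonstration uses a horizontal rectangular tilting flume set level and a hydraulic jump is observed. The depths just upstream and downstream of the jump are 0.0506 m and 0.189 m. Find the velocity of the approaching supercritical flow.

V₁ = 2.10 m/s

For a rectangular channel the momentum equation gives q² = ½·g·y₁·y₂·(y₁ + y₂) = ½×9.81×0.0506×0.189×0.240 = 0.0112.
q = √0.0112 = 0.106 m²/s.
V₁ = q/y₁ = 0.106/0.0506 = 2.10 m/s.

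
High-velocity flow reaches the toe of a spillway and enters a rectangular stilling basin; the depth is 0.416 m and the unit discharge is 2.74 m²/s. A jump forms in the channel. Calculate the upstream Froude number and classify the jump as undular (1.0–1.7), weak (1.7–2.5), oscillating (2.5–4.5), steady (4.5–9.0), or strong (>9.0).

Fr₁ = 3.26; oscillating jump

V₁ = q/y₁ = 2.74/0.416 = 6.59 m/s. Fr₁ = V₁/√(g·y₁) = 6.59/√(9.81×0.416) = 3.26.
Fr₁ = 3.26 lies in the oscillating range.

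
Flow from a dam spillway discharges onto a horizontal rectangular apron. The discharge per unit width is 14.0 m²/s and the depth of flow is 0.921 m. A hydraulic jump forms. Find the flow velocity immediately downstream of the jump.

V₁ = q/y₁ = 14.0/0.921 = 15.2 m/s. Fr₁ = V₁/√(g·y₁) = 15.2/√(9.81×0.921) = 5.06.
Conjugate-depth relation: y₂/y₁ = ½[√(1 + 8Fr₁²) − 1] = ½[√205.6 − 1] = 6.67.
y₂ = 6.67 × 0.921 = 6.14 m.
V₂ = q/y₂ = 14.0/6.14 = 2.28 m/s.

V₂ = 2.28 m/s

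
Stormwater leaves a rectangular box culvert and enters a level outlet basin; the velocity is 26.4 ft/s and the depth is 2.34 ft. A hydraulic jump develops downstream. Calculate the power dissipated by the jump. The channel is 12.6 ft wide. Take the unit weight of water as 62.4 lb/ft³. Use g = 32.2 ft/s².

Fr₁ = V₁/√(g·y₁) = 26.4/√(32.2×2.34) = 3.04.
Sequent-depth ratio: y₂/y₁ = ½[√(1 + 8Fr₁²) − 1] = ½[√75.00 − 1] = 3.83.
y₂ = 3.83 × 2.34 = 8.96 ft.
Head loss: ΔE = (y₂ − y₁)³/(4y₁y₂) = (8.96 − 2.34)³/(4×2.34×8.96) = 290/83.9 = 3.46 ft.
q = V₁·y₁ = 26.4 × 2.34 = 61.8 ft²/s. Q = q·b = 61.8 × 12.6 = 778 cfs. P = γ·Q·ΔE/550 = 62.4 × 778 × 3.46 / 550 = 306 hp.

P = 306 hp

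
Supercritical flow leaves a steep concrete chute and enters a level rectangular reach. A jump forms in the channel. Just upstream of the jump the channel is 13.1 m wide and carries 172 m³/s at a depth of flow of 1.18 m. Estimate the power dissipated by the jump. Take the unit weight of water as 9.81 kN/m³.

q = Q/b = 172/13.1 = 13.1 m²/s; V₁ = q/y₁ = 11.1 m/s. Fr₁ = V₁/√(g·y₁) = 3.27.
By Bélanger, y₂/y₁ = ½[√(1 + 8Fr₁²) − 1] = ½[√86.56 − 1] = 4.15.
y₂ = 4.15 × 1.18 = 4.90 m.
Head loss: ΔE = (y₂ − y₁)³/(4y₁y₂) = (4.90 − 1.18)³/(4×1.18×4.90) = 51.5/23.1 = 2.22 m.
P = γ·Q·ΔE = 9.81 × 172 × 2.22 = 3754 kW.

P = 3754 kW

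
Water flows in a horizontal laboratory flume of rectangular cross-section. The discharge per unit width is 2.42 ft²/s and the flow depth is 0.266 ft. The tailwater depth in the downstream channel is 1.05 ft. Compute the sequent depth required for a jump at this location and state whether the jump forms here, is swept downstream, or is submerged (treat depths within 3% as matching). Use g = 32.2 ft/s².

y₂ = 1.04 ft; the jump forms here

V₁ = q/y₁ = 2.42/0.266 = 9.10 ft/s. Fr₁ = V₁/√(g·y₁) = 9.10/√(32.2×0.266) = 3.11.
From the momentum equation for a rectangular channel, y₂/y₁ = ½[√(1 + 8Fr₁²) − 1] = ½[√78.31 − 1] = 3.92.
y₂ = 3.92 × 0.266 = 1.04 ft.
Tailwater y_tw = 1.05 ft: y_tw ≈ y₂, so the jump forms here.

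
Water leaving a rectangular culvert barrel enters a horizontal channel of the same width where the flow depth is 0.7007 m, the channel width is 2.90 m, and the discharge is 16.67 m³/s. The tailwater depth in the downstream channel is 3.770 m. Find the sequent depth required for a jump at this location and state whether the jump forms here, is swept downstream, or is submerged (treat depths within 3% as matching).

q = Q/b = 16.67/2.90 = 5.748 m²/s; V₁ = q/y₁ = 8.204 m/s. Fr₁ = V₁/√(g·y₁) = 3.129.
Bélanger equation: y₂/y₁ = ½[√(1 + 8Fr₁²) − 1] = ½[√79.325 − 1] = 3.953.
y₂ = 3.953 × 0.7007 = 2.770 m.
Tailwater y_tw = 3.770 m: y_tw > y₂, so the jump is submerged.

y₂ = 2.770 m; the jump is submerged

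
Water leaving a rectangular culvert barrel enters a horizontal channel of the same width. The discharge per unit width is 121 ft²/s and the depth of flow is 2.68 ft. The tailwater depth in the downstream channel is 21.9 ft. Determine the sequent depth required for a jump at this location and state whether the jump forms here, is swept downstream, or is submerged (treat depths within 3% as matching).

V₁ = q/y₁ = 121/2.68 = 45.1 ft/s. Fr₁ = V₁/√(g·y₁) = 45.1/√(32.2×2.68) = 4.86.
Bélanger equation: y₂/y₁ = ½[√(1 + 8Fr₁²) − 1] = ½[√190.0 − 1] = 6.39.
y₂ = 6.39 × 2.68 = 17.1 ft.
Tailwater y_tw = 21.9 ft: y_tw > y₂, so the jump is submerged.

y₂ = 17.1 ft; the jump is submerged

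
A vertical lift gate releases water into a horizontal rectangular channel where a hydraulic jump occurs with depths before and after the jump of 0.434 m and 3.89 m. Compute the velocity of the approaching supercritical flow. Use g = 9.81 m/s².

For a rectangular channel the momentum equation gives q² = ½·g·y₁·y₂·(y₁ + y₂) = ½×9.81×0.434×3.89×4.32 = 35.8.
q = √35.8 = 5.98 m²/s.
V₁ = q/y₁ = 5.98/0.434 = 13.8 m/s.

V₁ = 13.8 m/s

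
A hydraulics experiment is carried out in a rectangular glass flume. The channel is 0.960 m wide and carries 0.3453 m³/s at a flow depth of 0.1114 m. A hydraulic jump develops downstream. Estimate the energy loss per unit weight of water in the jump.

ΔE = 0.1737 m

q = Q/b = 0.3453/0.960 = 0.3597 m²/s; V₁ = q/y₁ = 3.229 m/s. Fr₁ = V₁/√(g·y₁) = 3.089.
Sequent-depth ratio: y₂/y₁ = ½[√(1 + 8Fr₁²) − 1] = ½[√77.316 − 1] = 3.896.
y₂ = 3.896 × 0.1114 = 0.4341 m.
Head loss: ΔE = (y₂ − y₁)³/(4y₁y₂) = (0.4341 − 0.1114)³/(4×0.1114×0.4341) = 0.03359/0.1934 = 0.1737 m.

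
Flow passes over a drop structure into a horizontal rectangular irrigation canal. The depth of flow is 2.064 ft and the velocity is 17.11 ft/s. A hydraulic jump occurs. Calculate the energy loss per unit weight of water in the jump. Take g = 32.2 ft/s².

ΔE = 0.7077 ft

Fr₁ = V₁/√(g·y₁) = 17.11/√(32.2×2.064) = 2.099.
Conjugate-depth relation: y₂/y₁ = ½[√(1 + 8Fr₁²) − 1] = ½[√36.239 − 1] = 2.510.
y₂ = 2.510 × 2.064 = 5.181 ft.
Head loss: ΔE = (y₂ − y₁)³/(4y₁y₂) = (5.181 − 2.064)³/(4×2.064×5.181) = 30.27/42.77 = 0.7077 ft.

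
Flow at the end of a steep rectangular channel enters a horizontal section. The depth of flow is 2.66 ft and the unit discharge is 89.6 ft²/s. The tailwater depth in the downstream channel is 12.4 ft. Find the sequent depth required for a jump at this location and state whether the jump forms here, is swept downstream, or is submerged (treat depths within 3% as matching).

V₁ = q/y₁ = 89.6/2.66 = 33.7 ft/s. Fr₁ = V₁/√(g·y₁) = 33.7/√(32.2×2.66) = 3.64.
From the momentum equation for a rectangular channel, y₂/y₁ = ½[√(1 + 8Fr₁²) − 1] = ½[√107.0 − 1] = 4.67.
y₂ = 4.67 × 2.66 = 12.4 ft.
Tailwater y_tw = 12.4 ft: y_tw ≈ y₂, so the jump forms here.

y₂ = 12.4 ft; the jump forms here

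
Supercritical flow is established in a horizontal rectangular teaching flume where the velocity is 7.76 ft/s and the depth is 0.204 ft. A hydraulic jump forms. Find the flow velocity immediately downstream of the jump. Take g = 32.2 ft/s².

V₂ = 2.04 ft/s

Fr₁ = V₁/√(g·y₁) = 7.76/√(32.2×0.204) = 3.03.
From the momentum equation for a rectangular channel, y₂/y₁ = ½[√(1 + 8Fr₁²) − 1] = ½[√74.34 − 1] = 3.81.
y₂ = 3.81 × 0.204 = 0.777 ft.
q = V₁·y₁ = 7.76 × 0.204 = 1.58 ft²/s.
V₂ = q/y₂ = 1.58/0.777 = 2.04 ft/s.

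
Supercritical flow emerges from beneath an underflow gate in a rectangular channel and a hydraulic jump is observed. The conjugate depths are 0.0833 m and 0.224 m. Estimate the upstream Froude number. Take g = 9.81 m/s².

For a rectangular channel the momentum equation gives q² = ½·g·y₁·y₂·(y₁ + y₂) = ½×9.81×0.0833×0.224×0.307 = 0.0281.
q = √0.0281 = 0.168 m²/s.
V₁ = q/y₁ = 2.01 m/s; Fr₁ = V₁/√(g·y₁) = 2.23.

Fr₁ = 2.23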